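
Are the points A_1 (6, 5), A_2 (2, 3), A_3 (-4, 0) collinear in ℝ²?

Yes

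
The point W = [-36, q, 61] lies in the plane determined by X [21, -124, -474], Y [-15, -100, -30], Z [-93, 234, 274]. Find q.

-14

Coplanarity requires XY · (XZ × XW) = 0.
XY = (-36, 24, 444), XZ = (-114, 358, 748); the triple product is linear in q with coefficient -23688 and constant term -331632.
Setting it to zero: q = -14.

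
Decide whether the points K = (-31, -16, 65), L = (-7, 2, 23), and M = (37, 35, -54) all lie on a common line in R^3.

Yes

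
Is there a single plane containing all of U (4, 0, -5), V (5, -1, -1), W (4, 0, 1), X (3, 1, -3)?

With U as base: UV = (1, -1, 4), UW = (0, 0, 6), UX = (-1, 1, 2).
UW × UX = (-6, -6, 0).
UV · (UW × UX) = 0.
The scalar triple product vanishes, so the four points are coplanar.

Yes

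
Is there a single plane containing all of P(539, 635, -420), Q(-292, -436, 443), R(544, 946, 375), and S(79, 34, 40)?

With P as base: PQ = (-831, -1071, 863), PR = (5, 311, 795), PS = (-460, -601, 460).
PR × PS = (620855, -368000, 140055).
PQ · (PR × PS) = -935040.
Since -935040 ≠ 0, the four points are not coplanar.

No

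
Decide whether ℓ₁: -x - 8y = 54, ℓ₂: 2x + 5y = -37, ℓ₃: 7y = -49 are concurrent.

Lines aᵢx + bᵢy = cᵢ with pairwise distinct directions are concurrent exactly when det[aᵢ bᵢ cᵢ] = 0.
Here the determinant is -42.
Nonzero, so no common point exists.

No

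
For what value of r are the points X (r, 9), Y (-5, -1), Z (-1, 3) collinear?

5

The three points are collinear iff det[XY; XZ] = 0.
This determinant is linear in r: (-4)r + (20) = 0, so r = 5.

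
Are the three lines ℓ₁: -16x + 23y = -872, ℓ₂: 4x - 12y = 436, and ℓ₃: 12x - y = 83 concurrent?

The three lines meet at one point iff the augmented coefficient matrix [aᵢ bᵢ cᵢ] has rank < 3, i.e. its determinant vanishes.
Here the determinant is -420.
Nonzero, so no common point exists.

No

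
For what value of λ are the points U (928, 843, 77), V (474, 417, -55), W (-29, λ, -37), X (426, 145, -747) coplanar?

0

Coplanarity ⇔ det[UV; UW; UX] = 0.
Expanding, this is linear in λ: (307832)λ + (0) = 0.
So λ = 0.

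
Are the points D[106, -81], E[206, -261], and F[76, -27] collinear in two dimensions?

DE = (100, -180), DF = (-30, 54).
det[DE; DF] = (100)(54) − (-180)(-30) = 0.
The determinant is zero, so the points are collinear.

Yes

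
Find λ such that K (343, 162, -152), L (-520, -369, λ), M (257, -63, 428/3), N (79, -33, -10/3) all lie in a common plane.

The points are coplanar iff KL · (KM × KN) = 0.
Expanding, this is linear in λ: (-42630)λ + (7318150) = 0.
So λ = 515/3.

515/3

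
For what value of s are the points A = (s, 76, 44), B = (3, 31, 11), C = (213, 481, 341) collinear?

Collinearity requires AB × AC = 0; each component is linear in s.
The y-component gives (330)s + (-7920) = 0, so s = 24.
The remaining components then also vanish.

24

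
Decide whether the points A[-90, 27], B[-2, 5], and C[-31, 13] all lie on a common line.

No

AB = (88, -22), AC = (59, -14).
Twice the signed area of △ABC is (88)(-14) − (-22)(59) = 66.
The area is nonzero, so the three points are not collinear.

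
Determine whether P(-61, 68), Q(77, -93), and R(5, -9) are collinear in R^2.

Yes

PQ = (138, -161), PR = (66, -77).
Twice the signed area of △PQR is (138)(-77) − (-161)(66) = 0.
The triangle is degenerate (zero area), so the points are collinear.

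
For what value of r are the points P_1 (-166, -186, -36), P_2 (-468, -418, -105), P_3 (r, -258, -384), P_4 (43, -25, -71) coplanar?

-262

Coplanarity ⇔ det[P_1P_2; P_1P_3; P_1P_4] = 0.
Expanding, this is linear in r: (-19229)r + (-5037998) = 0.
So r = -262.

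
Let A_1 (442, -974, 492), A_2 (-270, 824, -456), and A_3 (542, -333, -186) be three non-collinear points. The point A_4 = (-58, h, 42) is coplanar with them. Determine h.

51

A normal to the plane is n = A_1A_2 × A_1A_3 = (-611376, -577536, -636192).
A_4 lies in the plane iff n · A_1A_4 = 0.
This gives (-577536)h + (29454336) = 0, so h = 51.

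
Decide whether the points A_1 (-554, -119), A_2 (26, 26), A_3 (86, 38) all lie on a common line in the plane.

No

A_1A_2 = (580, 145), A_1A_3 = (640, 157).
det[A_1A_2; A_1A_3] = (580)(157) − (145)(640) = -1740.
The determinant is nonzero, so they are not collinear.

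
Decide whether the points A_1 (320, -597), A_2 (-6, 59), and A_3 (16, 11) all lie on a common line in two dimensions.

No

A_1A_2 = (-326, 656), A_1A_3 = (-304, 608).
Twice the signed area of △A_1A_2A_3 is (-326)(608) − (656)(-304) = 1216.
The area is nonzero, so the three points are not collinear.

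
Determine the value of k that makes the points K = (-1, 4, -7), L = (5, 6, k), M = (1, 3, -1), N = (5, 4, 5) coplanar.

The points are coplanar iff KL · (KM × KN) = 0.
Expanding, this is linear in k: (6)k + (-6) = 0.
So k = 1.

1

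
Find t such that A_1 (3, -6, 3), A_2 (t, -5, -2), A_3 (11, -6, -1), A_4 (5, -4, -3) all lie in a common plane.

Normal to plane A_1A_3A_4: n = (8, 40, 16); plane equation n·P = -168.
Requiring n·A_2 = -168: (8)t + (-232) = -168.
So t = 8.

8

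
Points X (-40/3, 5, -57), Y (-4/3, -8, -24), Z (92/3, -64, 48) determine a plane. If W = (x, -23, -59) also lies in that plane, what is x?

A normal to the plane is n = XY × XZ = (912, 192, -256).
W lies in the plane iff n · XW = 0.
This gives (912)x + (7296) = 0, so x = -8.

-8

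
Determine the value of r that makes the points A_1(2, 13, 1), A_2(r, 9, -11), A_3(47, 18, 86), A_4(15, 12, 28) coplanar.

-6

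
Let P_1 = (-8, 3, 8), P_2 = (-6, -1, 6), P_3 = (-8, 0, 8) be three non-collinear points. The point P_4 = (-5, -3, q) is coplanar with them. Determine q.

5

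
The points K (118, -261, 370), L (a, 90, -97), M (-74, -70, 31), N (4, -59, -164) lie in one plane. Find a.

-314

Coplanarity ⇔ det[KL; KM; KN] = 0.
Expanding, this is linear in a: (-33516)a + (-10524024) = 0.
So a = -314.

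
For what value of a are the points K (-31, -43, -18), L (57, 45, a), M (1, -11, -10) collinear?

4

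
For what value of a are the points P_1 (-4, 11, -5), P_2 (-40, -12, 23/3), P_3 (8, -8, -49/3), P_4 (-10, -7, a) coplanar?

Normal to plane P_1P_2P_3: n = (1504/3, -256, 960); plane equation n·P = -28864/3.
Requiring n·P_4 = -28864/3: (960)a + (-9664/3) = -28864/3.
So a = -20/3.

-20/3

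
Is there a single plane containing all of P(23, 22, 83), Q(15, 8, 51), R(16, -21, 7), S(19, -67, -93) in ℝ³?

The four points are coplanar iff the 3×3 determinant with rows PQ, PR, PS is zero.
Rows: (-8, -14, -32), (-7, -43, -76), (-4, -89, -176).
Expanding along the first row: (-8)(804) − (-14)(928) + (-32)(451) = -7872.
Nonzero ⇒ not coplanar.

No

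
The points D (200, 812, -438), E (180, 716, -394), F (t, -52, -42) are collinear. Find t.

20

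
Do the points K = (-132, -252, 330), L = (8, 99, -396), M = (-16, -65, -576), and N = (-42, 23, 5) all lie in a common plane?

With K as base: KL = (140, 351, -726), KM = (116, 187, -906), KN = (90, 275, -325).
KM × KN = (188375, -43840, 15070).
KL · (KM × KN) = 43840.
Since 43840 ≠ 0, the four points are not coplanar.

No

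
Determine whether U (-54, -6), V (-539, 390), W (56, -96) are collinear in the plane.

UV = (-485, 396), UW = (110, -90).
If collinear, UW would be a scalar multiple of UV. But (-485)·(-90) ≠ (396)·(110) (difference 90), so they are not parallel; the points are not collinear.

No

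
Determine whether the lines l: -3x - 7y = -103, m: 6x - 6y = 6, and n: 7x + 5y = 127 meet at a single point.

Yes

Intersecting l and m: solving the 2×2 system gives (x, y) = (11, 10).
Substitute into n: (7)(11) + (5)(10) = 127.
This equals 127, so (11, 10) lies on all three lines and they are concurrent.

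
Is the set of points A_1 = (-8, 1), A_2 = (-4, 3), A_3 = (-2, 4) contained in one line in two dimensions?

A_1A_2 = (4, 2), A_1A_3 = (6, 3).
det[A_1A_2; A_1A_3] = (4)(3) − (2)(6) = 0.
The determinant is zero, so the points are collinear.

Yes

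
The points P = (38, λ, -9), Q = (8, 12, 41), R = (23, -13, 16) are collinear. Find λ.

-38

Direction QR = (15, -25, -25). From the x-coordinate of P, the parameter along the line is τ = (38 − 8)/15 = 2.
Then λ = 12 + 2·(-25) = -38.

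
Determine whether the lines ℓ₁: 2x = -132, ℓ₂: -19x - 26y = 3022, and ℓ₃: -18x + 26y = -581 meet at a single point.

No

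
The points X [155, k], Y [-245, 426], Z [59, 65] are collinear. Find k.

-49

Collinearity: (X − Y) must be parallel to (Z − Y) = (304, -361).
Cross-multiplying the components: (k − 426)·(304) = (400)·(-361).
Solving gives k = -49.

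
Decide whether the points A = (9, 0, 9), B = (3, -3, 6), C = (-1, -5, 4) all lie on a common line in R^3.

AB = (-6, -3, -3), AC = (-10, -5, -5).
AB × AC = (0, 0, 0).
The cross product vanishes, so the three points are collinear.

Yes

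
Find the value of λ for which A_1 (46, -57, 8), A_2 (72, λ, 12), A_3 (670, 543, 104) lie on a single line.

-32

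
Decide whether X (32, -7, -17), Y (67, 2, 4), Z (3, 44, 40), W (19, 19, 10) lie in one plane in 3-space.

The four points are coplanar iff the 3×3 determinant with rows XY, XZ, XW is zero.
Rows: (35, 9, 21), (-29, 51, 57), (-13, 26, 27).
Expanding along the first row: (35)(-105) − (9)(-42) + (21)(-91) = -5208.
Nonzero ⇒ not coplanar.

No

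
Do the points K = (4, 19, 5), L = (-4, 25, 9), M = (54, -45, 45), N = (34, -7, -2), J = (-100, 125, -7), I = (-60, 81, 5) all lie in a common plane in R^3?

No

The plane through K, L, M has normal n = KL × KM = (496, 520, 212) and equation n·P = 12924.
Checking the remaining points: n·N = 12800, n·J = 13916, n·I = 13420.
Since n·N = 12800 ≠ 12924, N is off the plane and the points are not all coplanar.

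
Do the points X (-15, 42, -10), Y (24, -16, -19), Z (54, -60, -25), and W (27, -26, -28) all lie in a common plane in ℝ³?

Yes

The four points are coplanar iff the 3×3 determinant with rows XY, XZ, XW is zero.
Rows: (39, -58, -9), (69, -102, -15), (42, -68, -18).
Expanding along the first row: (39)(816) − (-58)(-612) + (-9)(-408) = 0.
Zero determinant ⇒ coplanar.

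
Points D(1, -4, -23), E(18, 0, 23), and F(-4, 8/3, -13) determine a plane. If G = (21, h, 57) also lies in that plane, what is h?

28/3

The plane through D, E, F has equation −(800/3)x − 400y + (400/3)z = -5200/3.
Substituting G: (-400)h + (2000) = -5200/3, so h = 28/3.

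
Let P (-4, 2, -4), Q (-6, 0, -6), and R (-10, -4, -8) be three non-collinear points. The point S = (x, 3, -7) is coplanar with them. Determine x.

-3

A normal to the plane is n = PQ × PR = (-4, 4, 0).
S lies in the plane iff n · PS = 0.
This gives (-4)x + (-12) = 0, so x = -3.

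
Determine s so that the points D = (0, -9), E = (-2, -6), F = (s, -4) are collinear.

-10/3

Collinearity: (F − D) must be parallel to (E − D) = (-2, 3).
Cross-multiplying the components: (s − 0)·(3) = (5)·(-2).
Solving gives s = -10/3.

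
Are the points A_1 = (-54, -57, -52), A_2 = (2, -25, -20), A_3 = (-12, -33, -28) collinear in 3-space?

A_1A_2 = (56, 32, 32), A_1A_3 = (42, 24, 24).
A_1A_2 × A_1A_3 = (0, 0, 0).
The cross product vanishes, so the three points are collinear.

Yes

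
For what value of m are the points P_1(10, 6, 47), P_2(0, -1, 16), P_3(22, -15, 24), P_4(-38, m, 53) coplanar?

Normal to plane P_1P_2P_3: n = (-490, -602, 294); plane equation n·P = 5306.
Requiring n·P_4 = 5306: (-602)m + (34202) = 5306.
So m = 48.

48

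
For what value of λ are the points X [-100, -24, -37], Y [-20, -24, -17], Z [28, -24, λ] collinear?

-5

Collinearity requires XY × XZ = 0; each component is linear in λ.
The y-component gives (-80)λ + (-400) = 0, so λ = -5.
The remaining components then also vanish.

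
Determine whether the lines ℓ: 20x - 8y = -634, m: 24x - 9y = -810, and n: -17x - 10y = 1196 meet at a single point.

No

Intersecting ℓ and m: solving the 2×2 system gives (x, y) = (-129/2, -82).
Substitute into n: (-17)(-129/2) + (-10)(-82) = 3833/2.
But n requires 1196 ≠ 3833/2, so the three lines have no common point.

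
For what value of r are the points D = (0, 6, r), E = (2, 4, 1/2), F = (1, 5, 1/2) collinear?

1/2

Collinearity requires DE × DF = 0; each component is linear in r.
The x-component gives (1)r + (-1/2) = 0, so r = 1/2.
The remaining components then also vanish.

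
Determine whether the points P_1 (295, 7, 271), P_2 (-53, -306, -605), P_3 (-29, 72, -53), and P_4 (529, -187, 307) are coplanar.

With P_1 as base: P_1P_2 = (-348, -313, -876), P_1P_3 = (-324, 65, -324), P_1P_4 = (234, -194, 36).
P_1P_3 × P_1P_4 = (-60516, -64152, 47646).
P_1P_2 · (P_1P_3 × P_1P_4) = -598752.
Since -598752 ≠ 0, the four points are not coplanar.

No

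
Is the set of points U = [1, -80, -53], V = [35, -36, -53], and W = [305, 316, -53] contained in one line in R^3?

UV = (34, 44, 0), UW = (304, 396, 0).
Comparing components 1 and 2: (34)(396) − (44)(304) = 88 ≠ 0, so UV and UW are not parallel and the points are not collinear.

No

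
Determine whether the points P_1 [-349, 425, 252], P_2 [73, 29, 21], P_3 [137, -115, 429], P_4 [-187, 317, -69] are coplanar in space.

A normal to the plane through P_1, P_2, P_3 is n = P_1P_2 × P_1P_3 = (-194832, -186960, -35424).
The plane has equation n·P = -20388480. For P_4: n·P_4 = -20388480.
Equal, so P_4 lies in the plane and all four are coplanar.

Yes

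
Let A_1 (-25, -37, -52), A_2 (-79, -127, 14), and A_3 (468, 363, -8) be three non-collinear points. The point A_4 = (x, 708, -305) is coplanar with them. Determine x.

A normal to the plane is n = A_1A_2 × A_1A_3 = (-30360, 34914, 22770).
A_4 lies in the plane iff n · A_1A_4 = 0.
This gives (-30360)x + (19491120) = 0, so x = 642.

642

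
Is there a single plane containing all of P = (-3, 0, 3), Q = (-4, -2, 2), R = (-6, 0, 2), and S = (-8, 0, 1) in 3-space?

No

The four points are coplanar iff the 3×3 determinant with rows PQ, PR, PS is zero.
Rows: (-1, -2, -1), (-3, 0, -1), (-5, 0, -2).
Expanding along the first row: (-1)(0) − (-2)(1) + (-1)(0) = 2.
Nonzero ⇒ not coplanar.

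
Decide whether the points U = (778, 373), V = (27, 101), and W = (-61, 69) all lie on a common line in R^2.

UV = (-751, -272), UW = (-839, -304).
det[UV; UW] = (-751)(-304) − (-272)(-839) = 96.
The determinant is nonzero, so they are not collinear.

No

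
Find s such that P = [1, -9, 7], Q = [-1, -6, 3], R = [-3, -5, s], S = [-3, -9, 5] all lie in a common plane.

The points are coplanar iff PQ · (PR × PS) = 0.
Expanding, this is linear in s: (-12)s + (12) = 0.
So s = 1.

1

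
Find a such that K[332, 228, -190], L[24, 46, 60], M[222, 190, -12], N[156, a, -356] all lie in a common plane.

30

Normal to plane KLM: n = (-22896, 27324, -8316); plane equation n·P = 208440.
Requiring n·N = 208440: (27324)a + (-611280) = 208440.
So a = 30.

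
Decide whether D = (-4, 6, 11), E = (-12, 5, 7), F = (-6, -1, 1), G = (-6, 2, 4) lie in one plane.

No

The four points are coplanar iff the 3×3 determinant with rows DE, DF, DG is zero.
Rows: (-8, -1, -4), (-2, -7, -10), (-2, -4, -7).
Expanding along the first row: (-8)(9) − (-1)(-6) + (-4)(-6) = -54.
Nonzero ⇒ not coplanar.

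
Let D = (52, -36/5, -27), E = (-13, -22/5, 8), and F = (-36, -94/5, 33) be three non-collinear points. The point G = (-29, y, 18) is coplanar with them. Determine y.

Coplanarity requires DE · (DF × DG) = 0.
DE = (-65, 14/5, 35), DF = (-88, -58/5, 60); the triple product is linear in y with coefficient 820 and constant term 4428.
Setting it to zero: y = -27/5.

-27/5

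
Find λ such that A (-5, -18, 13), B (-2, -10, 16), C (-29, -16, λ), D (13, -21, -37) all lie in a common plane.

77

The points are coplanar iff AB · (AC × AD) = 0.
Expanding, this is linear in λ: (153)λ + (-11781) = 0.
So λ = 77.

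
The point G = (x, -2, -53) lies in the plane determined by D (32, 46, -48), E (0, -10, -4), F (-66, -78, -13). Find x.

-14

Coplanarity requires DE · (DF × DG) = 0.
DE = (-32, -56, 44), DF = (-98, -124, 35); the triple product is linear in x with coefficient 3496 and constant term 48944.
Setting it to zero: x = -14.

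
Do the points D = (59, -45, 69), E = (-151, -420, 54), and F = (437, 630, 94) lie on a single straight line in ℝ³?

No

DE = (-210, -375, -15), DF = (378, 675, 25).
Comparing components 2 and 3: (-375)(25) − (-15)(675) = 750 ≠ 0, so DE and DF are not parallel and the points are not collinear.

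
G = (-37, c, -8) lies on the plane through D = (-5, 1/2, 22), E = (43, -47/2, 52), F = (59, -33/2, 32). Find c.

Coplanarity requires DE · (DF × DG) = 0.
DE = (48, -24, 30), DF = (64, -17, 10); the triple product is linear in c with coefficient 1440 and constant term -30960.
Setting it to zero: c = 43/2.

43/2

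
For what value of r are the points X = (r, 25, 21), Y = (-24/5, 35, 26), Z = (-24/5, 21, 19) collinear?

Direction YZ = (0, -14, -7). From the y-coordinate of X, the parameter along the line is τ = (25 − 35)/(-14) = 5/7.
Then r = (-24/5) + 5/7·(0) = -24/5.

-24/5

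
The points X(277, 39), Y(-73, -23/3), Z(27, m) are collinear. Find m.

Collinearity: (Z − X) must be parallel to (Y − X) = (-350, -140/3).
Cross-multiplying the components: (m − 39)·(-350) = (-250)·(-140/3).
Solving gives m = 17/3.

17/3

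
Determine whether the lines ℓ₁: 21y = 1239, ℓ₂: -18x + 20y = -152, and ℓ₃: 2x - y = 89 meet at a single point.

The three lines meet at one point iff the augmented coefficient matrix [aᵢ bᵢ cᵢ] has rank < 3, i.e. its determinant vanishes.
Here the determinant is 0.
It vanishes, so the lines are concurrent at (74, 59).

Yes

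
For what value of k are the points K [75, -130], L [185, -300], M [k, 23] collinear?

-24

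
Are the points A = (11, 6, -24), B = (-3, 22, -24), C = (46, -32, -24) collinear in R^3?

No

AB = (-14, 16, 0), AC = (35, -38, 0).
AB × AC = (0, 0, -28).
The cross product is nonzero, so the points do not lie on one line.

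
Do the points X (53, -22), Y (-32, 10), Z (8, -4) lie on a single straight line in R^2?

No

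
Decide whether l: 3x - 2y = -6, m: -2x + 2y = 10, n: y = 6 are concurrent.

No

The three lines meet at one point iff the augmented coefficient matrix [aᵢ bᵢ cᵢ] has rank < 3, i.e. its determinant vanishes.
Here the determinant is -6.
Nonzero, so no common point exists.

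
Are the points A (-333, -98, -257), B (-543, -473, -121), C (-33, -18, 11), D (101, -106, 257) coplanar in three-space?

No

With A as base: AB = (-210, -375, 136), AC = (300, 80, 268), AD = (434, -8, 514).
AC × AD = (43264, -37888, -37120).
AB · (AC × AD) = 74240.
Since 74240 ≠ 0, the four points are not coplanar.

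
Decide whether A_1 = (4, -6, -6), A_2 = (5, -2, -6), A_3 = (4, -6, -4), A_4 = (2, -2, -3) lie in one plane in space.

With A_1 as base: A_1A_2 = (1, 4, 0), A_1A_3 = (0, 0, 2), A_1A_4 = (-2, 4, 3).
A_1A_3 × A_1A_4 = (-8, -4, 0).
A_1A_2 · (A_1A_3 × A_1A_4) = -24.
Since -24 ≠ 0, the four points are not coplanar.

No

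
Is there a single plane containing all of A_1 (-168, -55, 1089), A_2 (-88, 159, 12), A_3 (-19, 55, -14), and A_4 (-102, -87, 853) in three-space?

The four points are coplanar iff the 3×3 determinant with rows A_1A_2, A_1A_3, A_1A_4 is zero.
Rows: (80, 214, -1077), (149, 110, -1103), (66, -32, -236).
Expanding along the first row: (80)(-61256) − (214)(37634) + (-1077)(-12028) = 0.
Zero determinant ⇒ coplanar.

Yes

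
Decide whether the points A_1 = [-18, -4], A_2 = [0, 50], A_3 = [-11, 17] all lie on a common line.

A_1A_2 = (18, 54), A_1A_3 = (7, 21).
Checking proportionality: A_1A_3 = 7/18·A_1A_2, so the vectors are parallel and the points are collinear.

Yes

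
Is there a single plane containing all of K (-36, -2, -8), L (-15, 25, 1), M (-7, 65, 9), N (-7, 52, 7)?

A normal to the plane through K, L, M is n = KL × KM = (-144, -96, 624).
The plane has equation n·P = 384. For N: n·N = 384.
Equal, so N lies in the plane and all four are coplanar.

Yes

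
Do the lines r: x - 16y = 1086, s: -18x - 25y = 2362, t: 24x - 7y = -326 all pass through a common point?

Yes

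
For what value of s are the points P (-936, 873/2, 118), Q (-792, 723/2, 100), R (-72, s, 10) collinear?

-27/2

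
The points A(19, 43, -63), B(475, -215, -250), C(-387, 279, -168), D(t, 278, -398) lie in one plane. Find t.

-376

Normal to plane ABC: n = (71222, 123802, 2868); plane equation n·P = 6496020.
Requiring n·D = 6496020: (71222)t + (33275492) = 6496020.
So t = -376.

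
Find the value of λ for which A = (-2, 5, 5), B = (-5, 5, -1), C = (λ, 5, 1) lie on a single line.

Direction AB = (-3, 0, -6). From the z-coordinate of C, the parameter along the line is τ = (1 − 5)/(-6) = 2/3.
Then λ = (-2) + 2/3·(-3) = -4.

-4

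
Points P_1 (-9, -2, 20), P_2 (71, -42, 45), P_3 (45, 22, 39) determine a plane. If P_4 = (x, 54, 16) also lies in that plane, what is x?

The plane through P_1, P_2, P_3 has equation −1360x − 170y + 4080z = 94180.
Substituting P_4: (-1360)x + (56100) = 94180, so x = -28.

-28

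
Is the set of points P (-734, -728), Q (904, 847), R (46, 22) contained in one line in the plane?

Yes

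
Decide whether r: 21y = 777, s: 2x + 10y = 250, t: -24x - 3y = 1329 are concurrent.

Intersecting r and s: solving the 2×2 system gives (x, y) = (-60, 37).
Substitute into t: (-24)(-60) + (-3)(37) = 1329.
This equals 1329, so (-60, 37) lies on all three lines and they are concurrent.

Yes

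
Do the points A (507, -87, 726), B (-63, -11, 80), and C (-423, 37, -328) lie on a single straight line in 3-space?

Yes

AB = (-570, 76, -646), AC = (-930, 124, -1054).
Each component of AC is 31/19 times the corresponding component of AB, so AC = 31/19·AB and the points are collinear.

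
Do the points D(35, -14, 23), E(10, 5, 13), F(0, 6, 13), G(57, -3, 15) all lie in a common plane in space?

Yes

A normal to the plane through D, E, F is n = DE × DF = (10, 100, 165).
The plane has equation n·P = 2745. For G: n·G = 2745.
Equal, so G lies in the plane and all four are coplanar.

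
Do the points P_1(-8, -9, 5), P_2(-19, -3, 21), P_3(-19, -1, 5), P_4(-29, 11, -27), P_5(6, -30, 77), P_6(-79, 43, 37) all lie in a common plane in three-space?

No

The plane through P_1, P_2, P_3 has normal n = P_1P_2 × P_1P_3 = (-128, -176, -22) and equation n·P = 2498.
Checking the remaining points: n·P_4 = 2370, n·P_5 = 2818, n·P_6 = 1730.
Since n·P_4 = 2370 ≠ 2498, P_4 is off the plane and the points are not all coplanar.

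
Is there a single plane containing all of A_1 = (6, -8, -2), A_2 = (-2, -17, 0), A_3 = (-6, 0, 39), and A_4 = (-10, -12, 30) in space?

A normal to the plane through A_1, A_2, A_3 is n = A_1A_2 × A_1A_3 = (-385, 304, -172).
The plane has equation n·P = -4398. For A_4: n·A_4 = -4958.
-4958 ≠ -4398, so A_4 is off the plane.

No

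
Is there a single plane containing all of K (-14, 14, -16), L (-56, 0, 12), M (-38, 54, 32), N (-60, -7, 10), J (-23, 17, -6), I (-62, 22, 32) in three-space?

No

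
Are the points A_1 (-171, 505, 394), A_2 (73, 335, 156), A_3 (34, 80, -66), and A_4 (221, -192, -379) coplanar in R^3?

Yes

The four points are coplanar iff the 3×3 determinant with rows A_1A_2, A_1A_3, A_1A_4 is zero.
Rows: (244, -170, -238), (205, -425, -460), (392, -697, -773).
Expanding along the first row: (244)(7905) − (-170)(21855) + (-238)(23715) = 0.
Zero determinant ⇒ coplanar.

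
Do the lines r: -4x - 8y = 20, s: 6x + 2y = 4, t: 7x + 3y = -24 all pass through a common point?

No

Lines aᵢx + bᵢy = cᵢ with pairwise distinct directions are concurrent exactly when det[aᵢ bᵢ cᵢ] = 0.
Here the determinant is -1056.
Nonzero, so no common point exists.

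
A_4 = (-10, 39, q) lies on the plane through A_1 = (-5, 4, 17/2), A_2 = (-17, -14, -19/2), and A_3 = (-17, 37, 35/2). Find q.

The plane through A_1, A_2, A_3 has equation 432x + 324y − 612z = -6066.
Substituting A_4: (-612)q + (8316) = -6066, so q = 47/2.

47/2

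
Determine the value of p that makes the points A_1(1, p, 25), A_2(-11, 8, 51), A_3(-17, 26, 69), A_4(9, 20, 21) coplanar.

-4

The points are coplanar iff A_1A_2 · (A_1A_3 × A_1A_4) = 0.
Expanding, this is linear in p: (-180)p + (-720) = 0.
So p = -4.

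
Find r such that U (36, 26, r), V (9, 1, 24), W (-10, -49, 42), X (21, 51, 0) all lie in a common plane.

30

Coplanarity ⇔ det[UV; UW; UX] = 0.
Expanding, this is linear in r: (350)r + (-10500) = 0.
So r = 30.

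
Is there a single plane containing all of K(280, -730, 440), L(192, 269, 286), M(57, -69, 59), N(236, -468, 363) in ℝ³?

With K as base: KL = (-88, 999, -154), KM = (-223, 661, -381), KN = (-44, 262, -77).
KM × KN = (48925, -407, -29342).
KL · (KM × KN) = -193325.
Since -193325 ≠ 0, the four points are not coplanar.

No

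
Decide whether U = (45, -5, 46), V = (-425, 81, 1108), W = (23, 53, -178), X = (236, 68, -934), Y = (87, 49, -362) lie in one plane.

No

The plane through U, V, W has normal n = UV × UW = (-80860, -128644, -25368) and equation n·P = -4162408.
Checking the remaining points: n·X = -4137040, n·Y = -4155160.
Since n·X = -4137040 ≠ -4162408, X is off the plane and the points are not all coplanar.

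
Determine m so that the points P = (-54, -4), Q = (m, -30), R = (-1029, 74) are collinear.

Collinearity: (Q − P) must be parallel to (R − P) = (-975, 78).
Cross-multiplying the components: (m − (-54))·(78) = (-26)·(-975).
Solving gives m = 271.

271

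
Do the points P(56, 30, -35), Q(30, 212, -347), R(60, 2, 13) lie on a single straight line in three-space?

PQ = (-26, 182, -312), PR = (4, -28, 48).
PQ × PR = (0, 0, 0).
The cross product vanishes, so the three points are collinear.

Yes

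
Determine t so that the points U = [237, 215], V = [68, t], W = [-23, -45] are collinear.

Collinearity: (V − U) must be parallel to (W − U) = (-260, -260).
Cross-multiplying the components: (t − 215)·(-260) = (-169)·(-260).
Solving gives t = 46.

46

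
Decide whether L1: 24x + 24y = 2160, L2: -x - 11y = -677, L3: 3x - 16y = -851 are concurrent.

No

Intersecting L1 and L2: solving the 2×2 system gives (x, y) = (313/10, 587/10).
Substitute into L3: (3)(313/10) + (-16)(587/10) = -8453/10.
But L3 requires -851 ≠ -8453/10, so the three lines have no common point.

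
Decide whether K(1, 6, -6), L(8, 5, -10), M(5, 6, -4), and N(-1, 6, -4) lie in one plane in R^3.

No

A normal to the plane through K, L, M is n = KL × KM = (-2, -30, 4).
The plane has equation n·P = -206. For N: n·N = -194.
-194 ≠ -206, so N is off the plane.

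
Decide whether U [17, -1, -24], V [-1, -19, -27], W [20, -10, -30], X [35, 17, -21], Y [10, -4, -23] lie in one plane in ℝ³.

The plane through U, V, W has normal n = UV × UW = (81, -117, 216) and equation n·P = -3690.
Checking the remaining points: n·X = -3690, n·Y = -3690.
All equal -3690, so all 5 points lie in one plane.

Yes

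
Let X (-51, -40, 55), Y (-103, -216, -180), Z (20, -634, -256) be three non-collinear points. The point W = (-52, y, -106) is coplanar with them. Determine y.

-250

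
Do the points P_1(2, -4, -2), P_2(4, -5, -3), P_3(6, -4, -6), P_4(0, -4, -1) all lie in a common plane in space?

The four points are coplanar iff the 3×3 determinant with rows P_1P_2, P_1P_3, P_1P_4 is zero.
Rows: (2, -1, -1), (4, 0, -4), (-2, 0, 1).
Expanding along the first row: (2)(0) − (-1)(-4) + (-1)(0) = -4.
Nonzero ⇒ not coplanar.

No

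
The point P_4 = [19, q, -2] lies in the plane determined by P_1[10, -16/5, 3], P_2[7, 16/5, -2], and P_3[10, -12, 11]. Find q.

A normal to the plane is n = P_1P_2 × P_1P_3 = (36/5, 24, 132/5).
P_4 lies in the plane iff n · P_1P_4 = 0.
This gives (24)q + (48/5) = 0, so q = -2/5.

-2/5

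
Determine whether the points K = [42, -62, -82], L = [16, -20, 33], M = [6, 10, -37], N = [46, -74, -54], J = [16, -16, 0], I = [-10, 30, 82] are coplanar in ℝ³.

Yes

The plane through K, L, M has normal n = KL × KM = (-6390, -2970, -360) and equation n·P = -54720.
Checking the remaining points: n·N = -54720, n·J = -54720, n·I = -54720.
All equal -54720, so all 6 points lie in one plane.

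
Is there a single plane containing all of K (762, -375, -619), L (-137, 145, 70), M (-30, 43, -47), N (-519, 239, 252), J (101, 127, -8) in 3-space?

The plane through K, L, M has normal n = KL × KM = (9438, -31460, 36058) and equation n·P = -3330646.
Checking the remaining points: n·N = -3330646, n·J = -3330646.
All equal -3330646, so all 5 points lie in one plane.

Yes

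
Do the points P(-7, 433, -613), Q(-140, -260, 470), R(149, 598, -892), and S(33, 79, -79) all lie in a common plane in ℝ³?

No

With P as base: PQ = (-133, -693, 1083), PR = (156, 165, -279), PS = (40, -354, 534).
PR × PS = (-10656, -94464, -61824).
PQ · (PR × PS) = -74592.
Since -74592 ≠ 0, the four points are not coplanar.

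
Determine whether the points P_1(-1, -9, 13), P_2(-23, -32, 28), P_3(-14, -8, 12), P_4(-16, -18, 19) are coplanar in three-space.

No

The four points are coplanar iff the 3×3 determinant with rows P_1P_2, P_1P_3, P_1P_4 is zero.
Rows: (-22, -23, 15), (-13, 1, -1), (-15, -9, 6).
Expanding along the first row: (-22)(-3) − (-23)(-93) + (15)(132) = -93.
Nonzero ⇒ not coplanar.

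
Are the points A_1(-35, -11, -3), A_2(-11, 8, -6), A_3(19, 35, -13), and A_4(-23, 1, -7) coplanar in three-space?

Yes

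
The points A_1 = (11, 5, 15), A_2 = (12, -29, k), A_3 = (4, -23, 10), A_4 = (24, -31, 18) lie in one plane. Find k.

13

Normal to plane A_1A_3A_4: n = (-264, -44, 616); plane equation n·P = 6116.
Requiring n·A_2 = 6116: (616)k + (-1892) = 6116.
So k = 13.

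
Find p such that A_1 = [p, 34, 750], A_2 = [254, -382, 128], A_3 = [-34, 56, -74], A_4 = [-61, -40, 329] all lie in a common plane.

-224

The points are coplanar iff A_1A_2 · (A_1A_3 × A_1A_4) = 0.
Expanding, this is linear in p: (-157122)p + (-35195328) = 0.
So p = -224.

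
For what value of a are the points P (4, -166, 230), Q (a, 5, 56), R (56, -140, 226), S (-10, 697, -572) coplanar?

-38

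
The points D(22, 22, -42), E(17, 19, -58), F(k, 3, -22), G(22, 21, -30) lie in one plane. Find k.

Coplanarity ⇔ det[DE; DF; DG] = 0.
Expanding, this is linear in k: (52)k + (-104) = 0.
So k = 2.

2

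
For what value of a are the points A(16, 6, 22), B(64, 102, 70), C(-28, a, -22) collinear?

-82

Direction AB = (48, 96, 48). From the x-coordinate of C, the parameter along the line is τ = (-28 − 16)/48 = -11/12.
Then a = 6 + (-11/12)·(96) = -82.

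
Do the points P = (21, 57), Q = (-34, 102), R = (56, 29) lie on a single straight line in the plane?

No

PQ = (-55, 45), PR = (35, -28).
Twice the signed area of △PQR is (-55)(-28) − (45)(35) = -35.
The area is nonzero, so the three points are not collinear.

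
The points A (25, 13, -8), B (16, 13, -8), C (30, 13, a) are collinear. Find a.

-8

Collinearity requires AB × AC = 0; each component is linear in a.
The y-component gives (9)a + (72) = 0, so a = -8.
The remaining components then also vanish.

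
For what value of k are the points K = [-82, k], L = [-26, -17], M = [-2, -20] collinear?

-10

Collinearity: (K − L) must be parallel to (M − L) = (24, -3).
Cross-multiplying the components: (k − (-17))·(24) = (-56)·(-3).
Solving gives k = -10.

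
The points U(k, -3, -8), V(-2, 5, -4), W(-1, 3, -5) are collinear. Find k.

2

Collinearity requires UV × UW = 0; each component is linear in k.
The y-component gives (-1)k + (2) = 0, so k = 2.
The remaining components then also vanish.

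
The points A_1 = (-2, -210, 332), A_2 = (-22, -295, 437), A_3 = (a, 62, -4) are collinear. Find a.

Direction A_1A_2 = (-20, -85, 105). From the y-coordinate of A_3, the parameter along the line is τ = (62 − (-210))/(-85) = -16/5.
Then a = (-2) + (-16/5)·(-20) = 62.

62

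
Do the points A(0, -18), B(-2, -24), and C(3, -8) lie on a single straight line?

AB = (-2, -6), AC = (3, 10).
Twice the signed area of △ABC is (-2)(10) − (-6)(3) = -2.
The area is nonzero, so the three points are not collinear.

No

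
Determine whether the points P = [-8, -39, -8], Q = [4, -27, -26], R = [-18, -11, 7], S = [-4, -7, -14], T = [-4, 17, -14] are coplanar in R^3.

Yes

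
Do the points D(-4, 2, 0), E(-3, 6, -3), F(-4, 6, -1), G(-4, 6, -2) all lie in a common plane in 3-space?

No

The four points are coplanar iff the 3×3 determinant with rows DE, DF, DG is zero.
Rows: (1, 4, -3), (0, 4, -1), (0, 4, -2).
Expanding along the first row: (1)(-4) − (4)(0) + (-3)(0) = -4.
Nonzero ⇒ not coplanar.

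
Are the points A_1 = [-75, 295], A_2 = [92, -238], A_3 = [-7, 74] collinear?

A_1A_2 = (167, -533), A_1A_3 = (68, -221).
det[A_1A_2; A_1A_3] = (167)(-221) − (-533)(68) = -663.
The determinant is nonzero, so they are not collinear.

No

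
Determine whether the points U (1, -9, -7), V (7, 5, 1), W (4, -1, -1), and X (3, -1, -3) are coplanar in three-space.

No

A normal to the plane through U, V, W is n = UV × UW = (20, -12, 6).
The plane has equation n·P = 86. For X: n·X = 54.
54 ≠ 86, so X is off the plane.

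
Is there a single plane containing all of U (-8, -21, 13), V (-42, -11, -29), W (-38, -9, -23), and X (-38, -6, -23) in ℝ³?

No

A normal to the plane through U, V, W is n = UV × UW = (144, 36, -108).
The plane has equation n·P = -3312. For X: n·X = -3204.
-3204 ≠ -3312, so X is off the plane.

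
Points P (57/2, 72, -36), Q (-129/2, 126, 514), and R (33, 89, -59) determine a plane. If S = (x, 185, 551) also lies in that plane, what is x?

-69

Coplanarity requires PQ · (PR × PS) = 0.
PQ = (-93, 54, 550), PR = (9/2, 17, -23); the triple product is linear in x with coefficient -10592 and constant term -730848.
Setting it to zero: x = -69.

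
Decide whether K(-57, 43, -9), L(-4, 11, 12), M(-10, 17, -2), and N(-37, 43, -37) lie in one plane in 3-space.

No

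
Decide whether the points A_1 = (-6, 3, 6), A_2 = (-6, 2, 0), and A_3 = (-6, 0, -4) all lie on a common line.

No

A_1A_2 = (0, -1, -6), A_1A_3 = (0, -3, -10).
Comparing components 2 and 3: (-1)(-10) − (-6)(-3) = -8 ≠ 0, so A_1A_2 and A_1A_3 are not parallel and the points are not collinear.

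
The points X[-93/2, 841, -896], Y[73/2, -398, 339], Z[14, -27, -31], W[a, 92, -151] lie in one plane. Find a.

Normal to plane XYZ: n = (245, 5845/2, 5831/2); plane equation n·P = -165858.
Requiring n·W = -165858: (245)a + (-342741/2) = -165858.
So a = 45/2.

45/2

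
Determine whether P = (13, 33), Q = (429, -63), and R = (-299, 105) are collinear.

Yes

PQ = (416, -96), PR = (-312, 72).
det[PQ; PR] = (416)(72) − (-96)(-312) = 0.
The determinant is zero, so the points are collinear.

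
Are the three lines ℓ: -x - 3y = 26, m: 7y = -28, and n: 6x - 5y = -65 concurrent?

No

Lines aᵢx + bᵢy = cᵢ with pairwise distinct directions are concurrent exactly when det[aᵢ bᵢ cᵢ] = 0.
Here the determinant is 7.
Nonzero, so no common point exists.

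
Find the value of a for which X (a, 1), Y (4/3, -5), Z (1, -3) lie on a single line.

1/3

The three points are collinear iff det[XY; XZ] = 0.
This determinant is linear in a: (-2)a + (2/3) = 0, so a = 1/3.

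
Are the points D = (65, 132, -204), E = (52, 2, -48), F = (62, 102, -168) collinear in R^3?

DE = (-13, -130, 156), DF = (-3, -30, 36).
Each component of DF is 3/13 times the corresponding component of DE, so DF = 3/13·DE and the points are collinear.

Yes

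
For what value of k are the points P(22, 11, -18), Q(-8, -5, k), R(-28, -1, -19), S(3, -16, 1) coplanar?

-11

Coplanarity ⇔ det[PQ; PR; PS] = 0.
Expanding, this is linear in k: (1122)k + (12342) = 0.
So k = -11.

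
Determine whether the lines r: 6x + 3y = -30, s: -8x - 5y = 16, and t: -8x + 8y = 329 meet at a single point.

No

Intersecting r and s: solving the 2×2 system gives (x, y) = (-17, 24).
Substitute into t: (-8)(-17) + (8)(24) = 328.
But t requires 329 ≠ 328, so the three lines have no common point.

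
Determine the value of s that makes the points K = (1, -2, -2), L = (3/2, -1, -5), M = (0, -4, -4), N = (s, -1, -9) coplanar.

3/2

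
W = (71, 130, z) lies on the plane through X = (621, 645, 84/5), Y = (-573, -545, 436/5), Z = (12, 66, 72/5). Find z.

19/5

The plane through X, Y, Z has equation (218088/5)x − (228696/5)y − 33384z = -14880528/5.
Substituting W: (-33384)z + (-14246232/5) = -14880528/5, so z = 19/5.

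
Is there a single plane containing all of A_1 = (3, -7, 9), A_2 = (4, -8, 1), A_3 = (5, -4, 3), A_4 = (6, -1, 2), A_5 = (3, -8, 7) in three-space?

The plane through A_1, A_2, A_3 has normal n = A_1A_2 × A_1A_3 = (30, -10, 5) and equation n·P = 205.
Checking the remaining points: n·A_4 = 200, n·A_5 = 205.
Since n·A_4 = 200 ≠ 205, A_4 is off the plane and the points are not all coplanar.

No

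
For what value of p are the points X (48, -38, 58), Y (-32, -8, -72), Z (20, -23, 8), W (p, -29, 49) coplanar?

The points are coplanar iff XY · (XZ × XW) = 0.
Expanding, this is linear in p: (450)p + (-21600) = 0.
So p = 48.

48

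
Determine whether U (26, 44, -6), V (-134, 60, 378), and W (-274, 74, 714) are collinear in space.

Yes

UV = (-160, 16, 384), UW = (-300, 30, 720).
UV × UW = (0, 0, 0).
The cross product vanishes, so the three points are collinear.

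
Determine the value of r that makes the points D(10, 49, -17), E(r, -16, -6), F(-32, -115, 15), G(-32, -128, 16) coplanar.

Normal to plane DFG: n = (252, 42, 546); plane equation n·P = -4704.
Requiring n·E = -4704: (252)r + (-3948) = -4704.
So r = -3.

-3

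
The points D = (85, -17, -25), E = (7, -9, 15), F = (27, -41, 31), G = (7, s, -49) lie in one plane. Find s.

64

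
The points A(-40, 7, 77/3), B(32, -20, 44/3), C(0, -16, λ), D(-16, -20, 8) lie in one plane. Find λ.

40/3

Normal to plane ABD: n = (180, 1008, -1296); plane equation n·P = -33408.
Requiring n·C = -33408: (-1296)λ + (-16128) = -33408.
So λ = 40/3.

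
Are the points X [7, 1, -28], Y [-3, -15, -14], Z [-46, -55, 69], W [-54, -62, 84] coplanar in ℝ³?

No

The four points are coplanar iff the 3×3 determinant with rows XY, XZ, XW is zero.
Rows: (-10, -16, 14), (-53, -56, 97), (-61, -63, 112).
Expanding along the first row: (-10)(-161) − (-16)(-19) + (14)(-77) = 228.
Nonzero ⇒ not coplanar.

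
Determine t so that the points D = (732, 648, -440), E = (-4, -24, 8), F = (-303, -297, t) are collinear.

190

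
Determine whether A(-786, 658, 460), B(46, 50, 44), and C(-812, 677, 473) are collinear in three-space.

Yes

AB = (832, -608, -416), AC = (-26, 19, 13).
Each component of AC is -1/32 times the corresponding component of AB, so AC = -1/32·AB and the points are collinear.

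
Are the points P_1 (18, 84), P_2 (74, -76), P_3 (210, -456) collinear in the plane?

P_1P_2 = (56, -160), P_1P_3 = (192, -540).
Twice the signed area of △P_1P_2P_3 is (56)(-540) − (-160)(192) = 480.
The area is nonzero, so the three points are not collinear.

No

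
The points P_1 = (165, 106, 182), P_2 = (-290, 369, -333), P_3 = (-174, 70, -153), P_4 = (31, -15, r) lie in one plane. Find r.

Coplanarity ⇔ det[P_1P_2; P_1P_3; P_1P_4] = 0.
Expanding, this is linear in r: (105537)r + (-7598664) = 0.
So r = 72.

72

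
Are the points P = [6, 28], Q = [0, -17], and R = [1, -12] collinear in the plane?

PQ = (-6, -45), PR = (-5, -40).
If collinear, PR would be a scalar multiple of PQ. But (-6)·(-40) ≠ (-45)·(-5) (difference 15), so they are not parallel; the points are not collinear.

No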